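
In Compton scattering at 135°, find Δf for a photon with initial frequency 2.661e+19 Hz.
7.153e+18 Hz (decrease)

Convert frequency to wavelength (c = 299792458 m/s):
λ₀ = c/f₀ = 299792458/2.661e+19 = 1.1266158e-11 m = 11.2662 pm

Calculate Compton shift:
Δλ = λ_C(1 - cos(135°)) = 4.1420 pm

Final wavelength:
λ' = λ₀ + Δλ = 11.2662 + 4.1420 = 15.4081 pm

Final frequency:
f' = c/λ' = 299792458/1.5408128e-11 = 1.9456773e+19 Hz

Frequency shift (decrease):
Δf = f₀ - f' = 2.661e+19 - 1.9456773e+19 = 7.153e+18 Hz

(Intermediate values are shown rounded; full precision is carried through to the final answer.)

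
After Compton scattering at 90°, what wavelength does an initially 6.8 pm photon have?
9.2263 pm

Using the Compton formula: λ' = λ + λ_C(1 − cos θ)

For θ = 90°, cos θ = 0 (exact) = 0.0000, so:
1 − cos 90° = 1 − (0) = 1.0000

Δλ = λ_C × 1.0000 = 2.4263 × 1.0000 = 2.4263 pm

λ' = 6.8 + 2.4263 = 9.2263 pm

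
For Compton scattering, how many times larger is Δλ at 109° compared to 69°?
109° produces the larger shift by a factor of 2.066

Calculate both shifts using Δλ = λ_C(1 - cos θ):

For θ₁ = 69°:
Δλ₁ = 2.4263 × (1 - cos(69°))
Δλ₁ = 2.4263 × 0.6416
Δλ₁ = 1.5568 pm

For θ₂ = 109°:
Δλ₂ = 2.4263 × (1 - cos(109°))
Δλ₂ = 2.4263 × 1.3256
Δλ₂ = 3.2162 pm

The 109° angle produces the larger shift.
Ratio: 3.2162/1.5568 = 2.066

(Intermediate values are shown rounded; full precision is carried through to the final answer.)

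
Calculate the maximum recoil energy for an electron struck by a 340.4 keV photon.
194.4492 keV

Maximum energy transfer occurs at θ = 180° (backscattering).

Initial photon: E₀ = 340.4 keV → λ₀ = 3.6423 pm

Maximum Compton shift (at 180°):
Δλ_max = 2λ_C = 2 × 2.4263 = 4.8526 pm

Final wavelength:
λ' = 3.6423 + 4.8526 = 8.4949 pm

Minimum photon energy (maximum energy to electron):
E'_min = hc/λ' = 145.9508 keV

Maximum electron kinetic energy:
K_max = E₀ - E'_min = 340.4000 - 145.9508 = 194.4492 keV

(Intermediate values are shown rounded; full precision is carried through to the final answer.)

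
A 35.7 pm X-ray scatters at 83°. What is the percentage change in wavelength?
5.9681%

Calculate the Compton shift:
Δλ = λ_C(1 - cos(83°))
Δλ = 2.4263 × (1 - cos(83°))
Δλ = 2.4263 × 0.8781
Δλ = 2.1306 pm

Percentage change:
(Δλ/λ₀) × 100 = (2.1306/35.7) × 100
= 5.9681%

(Intermediate values are shown rounded; full precision is carried through to the final answer.)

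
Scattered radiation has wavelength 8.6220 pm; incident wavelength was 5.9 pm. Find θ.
97.00°

First find the wavelength shift:
Δλ = λ' - λ = 8.6220 - 5.9 = 2.7220 pm

Using Δλ = λ_C(1 - cos θ), with λ_C = h/(m_e·c) ≈ 2.42631024 pm:
cos θ = 1 - Δλ/λ_C
cos θ = 1 - 2.7220/2.42631024
cos θ = -0.121868

θ = arccos(-0.121868)
θ = 97.00°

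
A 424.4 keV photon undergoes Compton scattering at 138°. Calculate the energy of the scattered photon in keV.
173.3848 keV

First convert energy to wavelength:
λ = hc/E, with hc ≈ 1239.842 keV·pm (i.e. 1239.842 eV·nm)

For E = 424.4 keV = 424400 eV:
λ = 1239.842 keV·pm / 424.4 keV
λ = 2.9214 pm

Calculate the Compton shift:
Δλ = λ_C(1 - cos(138°)) = 2.4263 × 1.7431
Δλ = 4.2294 pm

Final wavelength:
λ' = 2.9214 + 4.2294 = 7.1508 pm

Final energy:
E' = hc/λ' = 1239.842 / 7.1508 = 173.3848 keV

(Intermediate values are shown rounded; full precision is carried through to the final answer.)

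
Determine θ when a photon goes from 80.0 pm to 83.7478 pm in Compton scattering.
123.00°

First find the wavelength shift:
Δλ = λ' - λ = 83.7478 - 80.0 = 3.7478 pm

Using Δλ = λ_C(1 - cos θ), with λ_C = h/(m_e·c) ≈ 2.42631024 pm:
cos θ = 1 - Δλ/λ_C
cos θ = 1 - 3.7478/2.42631024
cos θ = -0.544650

θ = arccos(-0.544650)
θ = 123.00°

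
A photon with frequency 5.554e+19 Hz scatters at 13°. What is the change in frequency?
6.326e+17 Hz (decrease)

Convert frequency to wavelength (c = 299792458 m/s):
λ₀ = c/f₀ = 299792458/5.554e+19 = 5.3977756e-12 m = 5.3978 pm

Calculate Compton shift:
Δλ = λ_C(1 - cos(13°)) = 0.0622 pm

Final wavelength:
λ' = λ₀ + Δλ = 5.3978 + 0.0622 = 5.4600 pm

Final frequency:
f' = c/λ' = 299792458/5.4599618e-12 = 5.4907428e+19 Hz

Frequency shift (decrease):
Δf = f₀ - f' = 5.554e+19 - 5.4907428e+19 = 6.326e+17 Hz

(Intermediate values are shown rounded; full precision is carried through to the final answer.)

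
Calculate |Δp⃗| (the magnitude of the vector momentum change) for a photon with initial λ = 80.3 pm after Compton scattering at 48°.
6.6797e-24 kg·m/s

Photon momentum magnitude is p = h/λ.

Initial momentum:
p₀ = h/λ = 6.6261e-34/8.0300e-11 = 8.2516e-24 kg·m/s

After scattering:
λ' = λ + Δλ = 80.3 + 0.8028 = 81.1028 pm
p' = h/λ' = 6.6261e-34/8.1103e-11 = 8.1700e-24 kg·m/s

Momentum is a vector; the scattered photon's direction makes angle θ = 48° with the incident direction. The magnitude of the vector change Δp⃗ = p⃗₀ − p⃗' is found from the law of cosines:
|Δp⃗|² = p₀² + p'² − 2p₀p'cos θ
|Δp⃗|² = (8.2516e-24)² + (8.1700e-24)² − 2·8.2516e-24·8.1700e-24·cos(48°)
|Δp⃗| = 6.6797e-24 kg·m/s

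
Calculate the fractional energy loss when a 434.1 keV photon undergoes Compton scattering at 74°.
0.3809 (or 38.09%)

Calculate initial and final photon energies:

Initial: E₀ = 434.1 keV → λ₀ = 2.8561 pm
Compton shift: Δλ = 1.7575 pm
Final wavelength: λ' = 4.6136 pm
Final energy: E' = 268.7335 keV

Fractional energy loss:
(E₀ - E')/E₀ = (434.1000 - 268.7335)/434.1000
= 165.3665/434.1000
= 0.3809
= 38.09%

(Intermediate values are shown rounded; full precision is carried through to the final answer.)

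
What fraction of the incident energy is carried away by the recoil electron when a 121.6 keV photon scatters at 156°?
0.3129 (or 31.29%)

Calculate initial and final photon energies:

Initial: E₀ = 121.6 keV → λ₀ = 10.1961 pm
Compton shift: Δλ = 4.6429 pm
Final wavelength: λ' = 14.8389 pm
Final energy: E' = 83.5534 keV

Fractional energy loss:
(E₀ - E')/E₀ = (121.6000 - 83.5534)/121.6000
= 38.0466/121.6000
= 0.3129
= 31.29%

(Intermediate values are shown rounded; full precision is carried through to the final answer.)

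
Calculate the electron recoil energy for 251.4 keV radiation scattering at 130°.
112.3678 keV

By energy conservation: K_e = E_initial - E_final

First find the scattered photon energy:
Initial wavelength: λ = hc/E = 4.9318 pm
Compton shift: Δλ = λ_C(1 - cos(130°)) = 3.9859 pm
Final wavelength: λ' = 4.9318 + 3.9859 = 8.9177 pm
Final photon energy: E' = hc/λ' = 139.0322 keV

Electron kinetic energy:
K_e = E - E' = 251.4000 - 139.0322 = 112.3678 keV

(Intermediate values are shown rounded; full precision is carried through to the final answer.)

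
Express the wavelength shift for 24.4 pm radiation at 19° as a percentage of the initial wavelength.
0.5418%

Calculate the Compton shift:
Δλ = λ_C(1 - cos(19°))
Δλ = 2.4263 × (1 - cos(19°))
Δλ = 2.4263 × 0.0545
Δλ = 0.1322 pm

Percentage change:
(Δλ/λ₀) × 100 = (0.1322/24.4) × 100
= 0.5418%

(Intermediate values are shown rounded; full precision is carried through to the final answer.)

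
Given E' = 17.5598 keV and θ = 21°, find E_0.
17.6000 keV

Convert final energy to wavelength (hc ≈ 1239.842 keV·pm):
λ' = hc/E' = 1239.842 / 17.5598 = 70.6068 pm

Calculate the Compton shift:
Δλ = λ_C(1 - cos(21°))
Δλ = 2.4263 × (1 - cos(21°))
Δλ = 0.1612 pm

Initial wavelength:
λ = λ' - Δλ = 70.6068 - 0.1612 = 70.4457 pm

Initial energy:
E = hc/λ = 1239.842 / 70.4457 = 17.6000 keV

(Intermediate values are shown rounded; full precision is carried through to the final answer.)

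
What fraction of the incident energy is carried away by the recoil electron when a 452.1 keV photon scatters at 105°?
0.5269 (or 52.69%)

Calculate initial and final photon energies:

Initial: E₀ = 452.1 keV → λ₀ = 2.7424 pm
Compton shift: Δλ = 3.0543 pm
Final wavelength: λ' = 5.7967 pm
Final energy: E' = 213.8878 keV

Fractional energy loss:
(E₀ - E')/E₀ = (452.1000 - 213.8878)/452.1000
= 238.2122/452.1000
= 0.5269
= 52.69%

(Intermediate values are shown rounded; full precision is carried through to the final answer.)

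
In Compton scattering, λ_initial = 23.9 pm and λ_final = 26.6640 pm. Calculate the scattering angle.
98.00°

First find the wavelength shift:
Δλ = λ' - λ = 26.6640 - 23.9 = 2.7640 pm

Using Δλ = λ_C(1 - cos θ), with λ_C = h/(m_e·c) ≈ 2.42631024 pm:
cos θ = 1 - Δλ/λ_C
cos θ = 1 - 2.7640/2.42631024
cos θ = -0.139178

θ = arccos(-0.139178)
θ = 98.00°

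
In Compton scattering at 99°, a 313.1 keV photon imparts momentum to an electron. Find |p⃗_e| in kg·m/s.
2.0668e-22 kg·m/s

The electron is initially at rest, so by conservation of momentum:
p⃗_e = p⃗₀ − p⃗'  (incident photon momentum minus scattered photon momentum)

Photon momentum magnitudes (p = h/λ = E/c):
λ₀ = hc/E₀ = 3.9599 pm → p₀ = h/λ₀ = 1.6733e-22 kg·m/s
Δλ = λ_C(1 − cos 99°) = 2.8059 pm
λ' = 6.7658 pm → p' = h/λ' = 9.7935e-23 kg·m/s

The scattered photon makes angle θ = 99° with the incident direction, so by the law of cosines:
|p⃗_e|² = p₀² + p'² − 2p₀p'cos θ
|p⃗_e|² = (1.6733e-22)² + (9.7935e-23)² − 2·1.6733e-22·9.7935e-23·cos(99°)
|p⃗_e| = 2.0668e-22 kg·m/s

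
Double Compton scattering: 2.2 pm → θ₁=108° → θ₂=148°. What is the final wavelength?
9.8600 pm

Apply Compton shift twice:

First scattering at θ₁ = 108°:
Δλ₁ = λ_C(1 - cos(108°))
Δλ₁ = 2.4263 × 1.3090
Δλ₁ = 3.1761 pm

After first scattering:
λ₁ = 2.2 + 3.1761 = 5.3761 pm

Second scattering at θ₂ = 148°:
Δλ₂ = λ_C(1 - cos(148°))
Δλ₂ = 2.4263 × 1.8480
Δλ₂ = 4.4839 pm

Final wavelength:
λ₂ = 5.3761 + 4.4839 = 9.8600 pm

Total shift: Δλ_total = 3.1761 + 4.4839 = 7.6600 pm

(Intermediate values are shown rounded; full precision is carried through to the final answer.)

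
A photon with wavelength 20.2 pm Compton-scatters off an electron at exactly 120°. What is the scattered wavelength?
23.8395 pm

Using the Compton formula: λ' = λ + λ_C(1 − cos θ)

For θ = 120°, cos θ = -1/2 (exact) = -0.5000, so:
1 − cos 120° = 1 − (-1/2) = 1.5000

Δλ = λ_C × 1.5000 = 2.4263 × 1.5000 = 3.6395 pm

λ' = 20.2 + 3.6395 = 23.8395 pm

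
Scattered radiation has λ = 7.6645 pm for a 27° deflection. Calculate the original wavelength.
7.4000 pm

From λ' = λ + Δλ, we have λ = λ' - Δλ

First calculate the Compton shift:
Δλ = λ_C(1 - cos θ)
Δλ = 2.4263 × (1 - cos(27°))
Δλ = 2.4263 × 0.1090
Δλ = 0.2645 pm

Initial wavelength:
λ = λ' - Δλ
λ = 7.6645 - 0.2645
λ = 7.4000 pm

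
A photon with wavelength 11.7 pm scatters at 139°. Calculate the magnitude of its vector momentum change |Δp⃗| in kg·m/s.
9.2093e-23 kg·m/s

Photon momentum magnitude is p = h/λ.

Initial momentum:
p₀ = h/λ = 6.6261e-34/1.1700e-11 = 5.6633e-23 kg·m/s

After scattering:
λ' = λ + Δλ = 11.7 + 4.2575 = 15.9575 pm
p' = h/λ' = 6.6261e-34/1.5957e-11 = 4.1523e-23 kg·m/s

Momentum is a vector; the scattered photon's direction makes angle θ = 139° with the incident direction. The magnitude of the vector change Δp⃗ = p⃗₀ − p⃗' is found from the law of cosines:
|Δp⃗|² = p₀² + p'² − 2p₀p'cos θ
|Δp⃗|² = (5.6633e-23)² + (4.1523e-23)² − 2·5.6633e-23·4.1523e-23·cos(139°)
|Δp⃗| = 9.2093e-23 kg·m/s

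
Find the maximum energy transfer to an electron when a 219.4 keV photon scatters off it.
101.3612 keV

Maximum energy transfer occurs at θ = 180° (backscattering).

Initial photon: E₀ = 219.4 keV → λ₀ = 5.6511 pm

Maximum Compton shift (at 180°):
Δλ_max = 2λ_C = 2 × 2.4263 = 4.8526 pm

Final wavelength:
λ' = 5.6511 + 4.8526 = 10.5037 pm

Minimum photon energy (maximum energy to electron):
E'_min = hc/λ' = 118.0388 keV

Maximum electron kinetic energy:
K_max = E₀ - E'_min = 219.4000 - 118.0388 = 101.3612 keV

(Intermediate values are shown rounded; full precision is carried through to the final answer.)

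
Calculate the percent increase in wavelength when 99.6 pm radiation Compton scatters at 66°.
1.4452%

Calculate the Compton shift:
Δλ = λ_C(1 - cos(66°))
Δλ = 2.4263 × (1 - cos(66°))
Δλ = 2.4263 × 0.5933
Δλ = 1.4394 pm

Percentage change:
(Δλ/λ₀) × 100 = (1.4394/99.6) × 100
= 1.4452%

(Intermediate values are shown rounded; full precision is carried through to the final answer.)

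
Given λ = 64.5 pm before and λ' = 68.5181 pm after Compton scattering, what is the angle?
131.00°

First find the wavelength shift:
Δλ = λ' - λ = 68.5181 - 64.5 = 4.0181 pm

Using Δλ = λ_C(1 - cos θ), with λ_C = h/(m_e·c) ≈ 2.42631024 pm:
cos θ = 1 - Δλ/λ_C
cos θ = 1 - 4.0181/2.42631024
cos θ = -0.656054

θ = arccos(-0.656054)
θ = 131.00°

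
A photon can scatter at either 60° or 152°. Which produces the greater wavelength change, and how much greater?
152° produces the larger shift by a factor of 3.766

Calculate both shifts using Δλ = λ_C(1 - cos θ):

For θ₁ = 60°:
Δλ₁ = 2.4263 × (1 - cos(60°))
Δλ₁ = 2.4263 × 0.5000
Δλ₁ = 1.2132 pm

For θ₂ = 152°:
Δλ₂ = 2.4263 × (1 - cos(152°))
Δλ₂ = 2.4263 × 1.8829
Δλ₂ = 4.5686 pm

The 152° angle produces the larger shift.
Ratio: 4.5686/1.2132 = 3.766

(Intermediate values are shown rounded; full precision is carried through to the final answer.)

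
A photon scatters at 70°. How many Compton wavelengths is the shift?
0.6580 λ_C

The Compton shift formula is:
Δλ = λ_C(1 - cos θ)

Dividing both sides by λ_C:
Δλ/λ_C = 1 - cos θ

For θ = 70°:
Δλ/λ_C = 1 - cos(70°)
Δλ/λ_C = 1 - 0.3420
Δλ/λ_C = 0.6580

This means the shift is 0.6580 × λ_C = 1.5965 pm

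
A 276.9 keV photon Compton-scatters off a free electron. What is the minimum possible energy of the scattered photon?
132.8848 keV (at θ = 180°)

The scattered photon has minimum energy when its wavelength is maximum, i.e., when the Compton shift Δλ = λ_C(1 − cos θ) is maximum. This occurs at θ = 180° (backscattering), giving Δλ_max = 2λ_C = 4.8526 pm.

Initial wavelength: λ₀ = hc/E₀ = 4.4776 pm
Maximum final wavelength: λ'_max = λ₀ + 2λ_C = 4.4776 + 4.8526 = 9.3302 pm
Minimum final energy: E'_min = hc/λ'_max = 132.8848 keV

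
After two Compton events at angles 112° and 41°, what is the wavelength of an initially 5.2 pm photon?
9.1304 pm

Apply Compton shift twice:

First scattering at θ₁ = 112°:
Δλ₁ = λ_C(1 - cos(112°))
Δλ₁ = 2.4263 × 1.3746
Δλ₁ = 3.3352 pm

After first scattering:
λ₁ = 5.2 + 3.3352 = 8.5352 pm

Second scattering at θ₂ = 41°:
Δλ₂ = λ_C(1 - cos(41°))
Δλ₂ = 2.4263 × 0.2453
Δλ₂ = 0.5952 pm

Final wavelength:
λ₂ = 8.5352 + 0.5952 = 9.1304 pm

Total shift: Δλ_total = 3.3352 + 0.5952 = 3.9304 pm

(Intermediate values are shown rounded; full precision is carried through to the final answer.)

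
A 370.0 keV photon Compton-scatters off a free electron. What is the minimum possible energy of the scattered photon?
151.1349 keV (at θ = 180°)

The scattered photon has minimum energy when its wavelength is maximum, i.e., when the Compton shift Δλ = λ_C(1 − cos θ) is maximum. This occurs at θ = 180° (backscattering), giving Δλ_max = 2λ_C = 4.8526 pm.

Initial wavelength: λ₀ = hc/E₀ = 3.3509 pm
Maximum final wavelength: λ'_max = λ₀ + 2λ_C = 3.3509 + 4.8526 = 8.2035 pm
Minimum final energy: E'_min = hc/λ'_max = 151.1349 keV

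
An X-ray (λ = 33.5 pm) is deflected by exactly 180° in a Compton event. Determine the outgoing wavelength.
38.3526 pm

Using the Compton formula: λ' = λ + λ_C(1 − cos θ)

For θ = 180°, cos θ = -1 (exact) = -1.0000, so:
1 − cos 180° = 1 − (-1) = 2.0000

Δλ = λ_C × 2.0000 = 2.4263 × 2.0000 = 4.8526 pm

λ' = 33.5 + 4.8526 = 38.3526 pm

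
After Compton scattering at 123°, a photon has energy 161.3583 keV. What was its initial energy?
314.9998 keV

Convert final energy to wavelength (hc ≈ 1239.842 keV·pm):
λ' = hc/E' = 1239.842 / 161.3583 = 7.6838 pm

Calculate the Compton shift:
Δλ = λ_C(1 - cos(123°))
Δλ = 2.4263 × (1 - cos(123°))
Δλ = 3.7478 pm

Initial wavelength:
λ = λ' - Δλ = 7.6838 - 3.7478 = 3.9360 pm

Initial energy:
E = hc/λ = 1239.842 / 3.9360 = 314.9998 keV

(Intermediate values are shown rounded; full precision is carried through to the final answer.)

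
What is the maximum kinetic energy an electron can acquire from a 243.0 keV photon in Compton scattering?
118.4535 keV

Maximum energy transfer occurs at θ = 180° (backscattering).

Initial photon: E₀ = 243.0 keV → λ₀ = 5.1022 pm

Maximum Compton shift (at 180°):
Δλ_max = 2λ_C = 2 × 2.4263 = 4.8526 pm

Final wavelength:
λ' = 5.1022 + 4.8526 = 9.9549 pm

Minimum photon energy (maximum energy to electron):
E'_min = hc/λ' = 124.5465 keV

Maximum electron kinetic energy:
K_max = E₀ - E'_min = 243.0000 - 124.5465 = 118.4535 keV

(Intermediate values are shown rounded; full precision is carried through to the final answer.)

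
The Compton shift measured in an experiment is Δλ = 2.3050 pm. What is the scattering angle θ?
87.13°

From the Compton formula Δλ = λ_C(1 - cos θ), we can solve for θ:

cos θ = 1 - Δλ/λ_C

Given:
- Δλ = 2.3050 pm
- λ_C = h/(m_e·c) ≈ 2.42631024 pm

cos θ = 1 - 2.3050/2.42631024
cos θ = 1 - 0.950002
cos θ = 0.049998

θ = arccos(0.049998)
θ = 87.13°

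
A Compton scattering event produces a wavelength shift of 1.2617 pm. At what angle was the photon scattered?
61.32°

From the Compton formula Δλ = λ_C(1 - cos θ), we can solve for θ:

cos θ = 1 - Δλ/λ_C

Given:
- Δλ = 1.2617 pm
- λ_C = h/(m_e·c) ≈ 2.42631024 pm

cos θ = 1 - 1.2617/2.42631024
cos θ = 1 - 0.520008
cos θ = 0.479992

θ = arccos(0.479992)
θ = 61.32°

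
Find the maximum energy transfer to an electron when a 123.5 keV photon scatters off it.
40.2435 keV

Maximum energy transfer occurs at θ = 180° (backscattering).

Initial photon: E₀ = 123.5 keV → λ₀ = 10.0392 pm

Maximum Compton shift (at 180°):
Δλ_max = 2λ_C = 2 × 2.4263 = 4.8526 pm

Final wavelength:
λ' = 10.0392 + 4.8526 = 14.8918 pm

Minimum photon energy (maximum energy to electron):
E'_min = hc/λ' = 83.2565 keV

Maximum electron kinetic energy:
K_max = E₀ - E'_min = 123.5000 - 83.2565 = 40.2435 keV

(Intermediate values are shown rounded; full precision is carried through to the final answer.)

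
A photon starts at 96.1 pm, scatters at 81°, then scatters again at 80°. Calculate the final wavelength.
100.1517 pm

Apply Compton shift twice:

First scattering at θ₁ = 81°:
Δλ₁ = λ_C(1 - cos(81°))
Δλ₁ = 2.4263 × 0.8436
Δλ₁ = 2.0468 pm

After first scattering:
λ₁ = 96.1 + 2.0468 = 98.1468 pm

Second scattering at θ₂ = 80°:
Δλ₂ = λ_C(1 - cos(80°))
Δλ₂ = 2.4263 × 0.8264
Δλ₂ = 2.0050 pm

Final wavelength:
λ₂ = 98.1468 + 2.0050 = 100.1517 pm

Total shift: Δλ_total = 2.0468 + 2.0050 = 4.0517 pm

(Intermediate values are shown rounded; full precision is carried through to the final answer.)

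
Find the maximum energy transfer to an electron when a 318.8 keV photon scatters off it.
176.9694 keV

Maximum energy transfer occurs at θ = 180° (backscattering).

Initial photon: E₀ = 318.8 keV → λ₀ = 3.8891 pm

Maximum Compton shift (at 180°):
Δλ_max = 2λ_C = 2 × 2.4263 = 4.8526 pm

Final wavelength:
λ' = 3.8891 + 4.8526 = 8.7417 pm

Minimum photon energy (maximum energy to electron):
E'_min = hc/λ' = 141.8306 keV

Maximum electron kinetic energy:
K_max = E₀ - E'_min = 318.8000 - 141.8306 = 176.9694 keV

(Intermediate values are shown rounded; full precision is carried through to the final answer.)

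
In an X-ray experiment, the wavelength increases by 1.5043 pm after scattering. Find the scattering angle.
67.67°

From the Compton formula Δλ = λ_C(1 - cos θ), we can solve for θ:

cos θ = 1 - Δλ/λ_C

Given:
- Δλ = 1.5043 pm
- λ_C = h/(m_e·c) ≈ 2.42631024 pm

cos θ = 1 - 1.5043/2.42631024
cos θ = 1 - 0.619995
cos θ = 0.380005

θ = arccos(0.380005)
θ = 67.67°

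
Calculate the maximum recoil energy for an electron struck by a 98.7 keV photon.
27.5034 keV

Maximum energy transfer occurs at θ = 180° (backscattering).

Initial photon: E₀ = 98.7 keV → λ₀ = 12.5617 pm

Maximum Compton shift (at 180°):
Δλ_max = 2λ_C = 2 × 2.4263 = 4.8526 pm

Final wavelength:
λ' = 12.5617 + 4.8526 = 17.4143 pm

Minimum photon energy (maximum energy to electron):
E'_min = hc/λ' = 71.1966 keV

Maximum electron kinetic energy:
K_max = E₀ - E'_min = 98.7000 - 71.1966 = 27.5034 keV

(Intermediate values are shown rounded; full precision is carried through to the final answer.)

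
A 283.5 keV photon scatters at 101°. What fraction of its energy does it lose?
0.3978 (or 39.78%)

Calculate initial and final photon energies:

Initial: E₀ = 283.5 keV → λ₀ = 4.3733 pm
Compton shift: Δλ = 2.8893 pm
Final wavelength: λ' = 7.2626 pm
Final energy: E' = 170.7157 keV

Fractional energy loss:
(E₀ - E')/E₀ = (283.5000 - 170.7157)/283.5000
= 112.7843/283.5000
= 0.3978
= 39.78%

(Intermediate values are shown rounded; full precision is carried through to the final answer.)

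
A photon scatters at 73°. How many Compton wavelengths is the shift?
0.7076 λ_C

The Compton shift formula is:
Δλ = λ_C(1 - cos θ)

Dividing both sides by λ_C:
Δλ/λ_C = 1 - cos θ

For θ = 73°:
Δλ/λ_C = 1 - cos(73°)
Δλ/λ_C = 1 - 0.2924
Δλ/λ_C = 0.7076

This means the shift is 0.7076 × λ_C = 1.7169 pm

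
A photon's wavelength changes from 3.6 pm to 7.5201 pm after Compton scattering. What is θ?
128.00°

First find the wavelength shift:
Δλ = λ' - λ = 7.5201 - 3.6 = 3.9201 pm

Using Δλ = λ_C(1 - cos θ), with λ_C = h/(m_e·c) ≈ 2.42631024 pm:
cos θ = 1 - Δλ/λ_C
cos θ = 1 - 3.9201/2.42631024
cos θ = -0.615663

θ = arccos(-0.615663)
θ = 128.00°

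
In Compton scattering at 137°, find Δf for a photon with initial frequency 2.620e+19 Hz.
7.036e+18 Hz (decrease)

Convert frequency to wavelength (c = 299792458 m/s):
λ₀ = c/f₀ = 299792458/2.620e+19 = 1.1442460e-11 m = 11.4425 pm

Calculate Compton shift:
Δλ = λ_C(1 - cos(137°)) = 4.2008 pm

Final wavelength:
λ' = λ₀ + Δλ = 11.4425 + 4.2008 = 15.6433 pm

Final frequency:
f' = c/λ' = 299792458/1.5643261e-11 = 1.9164319e+19 Hz

Frequency shift (decrease):
Δf = f₀ - f' = 2.620e+19 - 1.9164319e+19 = 7.036e+18 Hz

(Intermediate values are shown rounded; full precision is carried through to the final answer.)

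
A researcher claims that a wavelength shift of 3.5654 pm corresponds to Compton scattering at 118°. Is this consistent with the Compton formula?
Yes, consistent

Calculate the expected shift for θ = 118°:

Δλ_expected = λ_C(1 - cos(118°))
Δλ_expected = 2.4263 × (1 - cos(118°))
Δλ_expected = 2.4263 × 1.4695
Δλ_expected = 3.5654 pm

Given shift: 3.5654 pm
Expected shift: 3.5654 pm
Difference: 0.0000 pm

The values match. This is consistent with Compton scattering at the stated angle.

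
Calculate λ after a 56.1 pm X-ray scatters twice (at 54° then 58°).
58.2407 pm

Apply Compton shift twice:

First scattering at θ₁ = 54°:
Δλ₁ = λ_C(1 - cos(54°))
Δλ₁ = 2.4263 × 0.4122
Δλ₁ = 1.0002 pm

After first scattering:
λ₁ = 56.1 + 1.0002 = 57.1002 pm

Second scattering at θ₂ = 58°:
Δλ₂ = λ_C(1 - cos(58°))
Δλ₂ = 2.4263 × 0.4701
Δλ₂ = 1.1406 pm

Final wavelength:
λ₂ = 57.1002 + 1.1406 = 58.2407 pm

Total shift: Δλ_total = 1.0002 + 1.1406 = 2.1407 pm

(Intermediate values are shown rounded; full precision is carried through to the final answer.)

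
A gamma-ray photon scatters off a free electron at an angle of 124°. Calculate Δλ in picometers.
3.7831 pm

Using the Compton scattering formula:
Δλ = λ_C(1 - cos θ)

where λ_C = h/(m_e·c) ≈ 2.4263 pm is the Compton wavelength of an electron.

For θ = 124°:
cos(124°) = -0.5592
1 - cos(124°) = 1.5592

Δλ = 2.4263 × 1.5592
Δλ = 3.7831 pm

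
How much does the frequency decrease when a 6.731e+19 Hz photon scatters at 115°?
2.939e+19 Hz (decrease)

Convert frequency to wavelength (c = 299792458 m/s):
λ₀ = c/f₀ = 299792458/6.731e+19 = 4.4539067e-12 m = 4.4539 pm

Calculate Compton shift:
Δλ = λ_C(1 - cos(115°)) = 3.4517 pm

Final wavelength:
λ' = λ₀ + Δλ = 4.4539 + 3.4517 = 7.9056 pm

Final frequency:
f' = c/λ' = 299792458/7.9056199e-12 = 3.7921436e+19 Hz

Frequency shift (decrease):
Δf = f₀ - f' = 6.731e+19 - 3.7921436e+19 = 2.939e+19 Hz

(Intermediate values are shown rounded; full precision is carried through to the final answer.)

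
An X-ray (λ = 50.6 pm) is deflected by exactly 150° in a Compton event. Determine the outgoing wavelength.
55.1276 pm

Using the Compton formula: λ' = λ + λ_C(1 − cos θ)

For θ = 150°, cos θ = -√3/2 (exact) ≈ -0.8660, so:
1 − cos 150° = 1 − (-√3/2) ≈ 1.8660

Δλ = λ_C × 1.8660 = 2.4263 × 1.8660 = 4.5276 pm

λ' = 50.6 + 4.5276 = 55.1276 pm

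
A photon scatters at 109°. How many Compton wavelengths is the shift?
1.3256 λ_C

The Compton shift formula is:
Δλ = λ_C(1 - cos θ)

Dividing both sides by λ_C:
Δλ/λ_C = 1 - cos θ

For θ = 109°:
Δλ/λ_C = 1 - cos(109°)
Δλ/λ_C = 1 - -0.3256
Δλ/λ_C = 1.3256

This means the shift is 1.3256 × λ_C = 3.2162 pm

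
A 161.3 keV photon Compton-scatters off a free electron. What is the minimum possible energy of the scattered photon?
98.8774 keV (at θ = 180°)

The scattered photon has minimum energy when its wavelength is maximum, i.e., when the Compton shift Δλ = λ_C(1 − cos θ) is maximum. This occurs at θ = 180° (backscattering), giving Δλ_max = 2λ_C = 4.8526 pm.

Initial wavelength: λ₀ = hc/E₀ = 7.6866 pm
Maximum final wavelength: λ'_max = λ₀ + 2λ_C = 7.6866 + 4.8526 = 12.5392 pm
Minimum final energy: E'_min = hc/λ'_max = 98.8774 keV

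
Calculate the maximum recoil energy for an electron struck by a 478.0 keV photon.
311.4985 keV

Maximum energy transfer occurs at θ = 180° (backscattering).

Initial photon: E₀ = 478.0 keV → λ₀ = 2.5938 pm

Maximum Compton shift (at 180°):
Δλ_max = 2λ_C = 2 × 2.4263 = 4.8526 pm

Final wavelength:
λ' = 2.5938 + 4.8526 = 7.4464 pm

Minimum photon energy (maximum energy to electron):
E'_min = hc/λ' = 166.5015 keV

Maximum electron kinetic energy:
K_max = E₀ - E'_min = 478.0000 - 166.5015 = 311.4985 keV

(Intermediate values are shown rounded; full precision is carried through to the final answer.)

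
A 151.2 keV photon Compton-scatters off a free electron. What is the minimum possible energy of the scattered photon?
94.9879 keV (at θ = 180°)

The scattered photon has minimum energy when its wavelength is maximum, i.e., when the Compton shift Δλ = λ_C(1 − cos θ) is maximum. This occurs at θ = 180° (backscattering), giving Δλ_max = 2λ_C = 4.8526 pm.

Initial wavelength: λ₀ = hc/E₀ = 8.2000 pm
Maximum final wavelength: λ'_max = λ₀ + 2λ_C = 8.2000 + 4.8526 = 13.0526 pm
Minimum final energy: E'_min = hc/λ'_max = 94.9879 keV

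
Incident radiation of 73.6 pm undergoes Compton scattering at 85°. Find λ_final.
75.8148 pm

Using the Compton scattering formula:
λ' = λ + Δλ = λ + λ_C(1 - cos θ)

Given:
- Initial wavelength λ = 73.6 pm
- Scattering angle θ = 85°
- Compton wavelength λ_C ≈ 2.4263 pm

Calculate the shift:
Δλ = 2.4263 × (1 - cos(85°))
Δλ = 2.4263 × 0.9128
Δλ = 2.2148 pm

Final wavelength:
λ' = 73.6 + 2.2148 = 75.8148 pm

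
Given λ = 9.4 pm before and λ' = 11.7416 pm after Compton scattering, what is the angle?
88.00°

First find the wavelength shift:
Δλ = λ' - λ = 11.7416 - 9.4 = 2.3416 pm

Using Δλ = λ_C(1 - cos θ), with λ_C = h/(m_e·c) ≈ 2.42631024 pm:
cos θ = 1 - Δλ/λ_C
cos θ = 1 - 2.3416/2.42631024
cos θ = 0.034913

θ = arccos(0.034913)
θ = 88.00°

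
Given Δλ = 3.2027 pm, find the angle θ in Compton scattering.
108.66°

From the Compton formula Δλ = λ_C(1 - cos θ), we can solve for θ:

cos θ = 1 - Δλ/λ_C

Given:
- Δλ = 3.2027 pm
- λ_C = h/(m_e·c) ≈ 2.42631024 pm

cos θ = 1 - 3.2027/2.42631024
cos θ = 1 - 1.319988
cos θ = -0.319988

θ = arccos(-0.319988)
θ = 108.66°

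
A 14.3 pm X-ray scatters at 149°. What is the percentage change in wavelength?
31.5109%

Calculate the Compton shift:
Δλ = λ_C(1 - cos(149°))
Δλ = 2.4263 × (1 - cos(149°))
Δλ = 2.4263 × 1.8572
Δλ = 4.5061 pm

Percentage change:
(Δλ/λ₀) × 100 = (4.5061/14.3) × 100
= 31.5109%

(Intermediate values are shown rounded; full precision is carried through to the final answer.)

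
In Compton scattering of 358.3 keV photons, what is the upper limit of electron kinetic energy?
209.1544 keV

Maximum energy transfer occurs at θ = 180° (backscattering).

Initial photon: E₀ = 358.3 keV → λ₀ = 3.4603 pm

Maximum Compton shift (at 180°):
Δλ_max = 2λ_C = 2 × 2.4263 = 4.8526 pm

Final wavelength:
λ' = 3.4603 + 4.8526 = 8.3130 pm

Minimum photon energy (maximum energy to electron):
E'_min = hc/λ' = 149.1456 keV

Maximum electron kinetic energy:
K_max = E₀ - E'_min = 358.3000 - 149.1456 = 209.1544 keV

(Intermediate values are shown rounded; full precision is carried through to the final answer.)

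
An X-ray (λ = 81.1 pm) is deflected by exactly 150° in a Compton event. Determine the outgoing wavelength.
85.6276 pm

Using the Compton formula: λ' = λ + λ_C(1 − cos θ)

For θ = 150°, cos θ = -√3/2 (exact) ≈ -0.8660, so:
1 − cos 150° = 1 − (-√3/2) ≈ 1.8660

Δλ = λ_C × 1.8660 = 2.4263 × 1.8660 = 4.5276 pm

λ' = 81.1 + 4.5276 = 85.6276 pm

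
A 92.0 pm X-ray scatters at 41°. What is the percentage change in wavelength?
0.6469%

Calculate the Compton shift:
Δλ = λ_C(1 - cos(41°))
Δλ = 2.4263 × (1 - cos(41°))
Δλ = 2.4263 × 0.2453
Δλ = 0.5952 pm

Percentage change:
(Δλ/λ₀) × 100 = (0.5952/92.0) × 100
= 0.6469%

(Intermediate values are shown rounded; full precision is carried through to the final answer.)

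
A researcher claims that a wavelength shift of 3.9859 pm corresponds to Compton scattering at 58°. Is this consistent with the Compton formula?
No, inconsistent

Calculate the expected shift for θ = 58°:

Δλ_expected = λ_C(1 - cos(58°))
Δλ_expected = 2.4263 × (1 - cos(58°))
Δλ_expected = 2.4263 × 0.4701
Δλ_expected = 1.1406 pm

Given shift: 3.9859 pm
Expected shift: 1.1406 pm
Difference: 2.8454 pm

The values do not match. The given shift corresponds to θ ≈ 130.0°, not 58°.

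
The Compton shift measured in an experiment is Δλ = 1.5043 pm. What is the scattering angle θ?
67.67°

From the Compton formula Δλ = λ_C(1 - cos θ), we can solve for θ:

cos θ = 1 - Δλ/λ_C

Given:
- Δλ = 1.5043 pm
- λ_C = h/(m_e·c) ≈ 2.42631024 pm

cos θ = 1 - 1.5043/2.42631024
cos θ = 1 - 0.619995
cos θ = 0.380005

θ = arccos(0.380005)
θ = 67.67°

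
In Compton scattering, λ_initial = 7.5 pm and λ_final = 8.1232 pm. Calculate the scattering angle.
42.00°

First find the wavelength shift:
Δλ = λ' - λ = 8.1232 - 7.5 = 0.6232 pm

Using Δλ = λ_C(1 - cos θ), with λ_C = h/(m_e·c) ≈ 2.42631024 pm:
cos θ = 1 - Δλ/λ_C
cos θ = 1 - 0.6232/2.42631024
cos θ = 0.743149

θ = arccos(0.743149)
θ = 42.00°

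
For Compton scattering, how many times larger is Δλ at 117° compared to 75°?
117° produces the larger shift by a factor of 1.962

Calculate both shifts using Δλ = λ_C(1 - cos θ):

For θ₁ = 75°:
Δλ₁ = 2.4263 × (1 - cos(75°))
Δλ₁ = 2.4263 × 0.7412
Δλ₁ = 1.7983 pm

For θ₂ = 117°:
Δλ₂ = 2.4263 × (1 - cos(117°))
Δλ₂ = 2.4263 × 1.4540
Δλ₂ = 3.5278 pm

The 117° angle produces the larger shift.
Ratio: 3.5278/1.7983 = 1.962

(Intermediate values are shown rounded; full precision is carried through to the final answer.)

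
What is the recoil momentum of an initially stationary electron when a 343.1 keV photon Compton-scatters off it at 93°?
2.1732e-22 kg·m/s

The electron is initially at rest, so by conservation of momentum:
p⃗_e = p⃗₀ − p⃗'  (incident photon momentum minus scattered photon momentum)

Photon momentum magnitudes (p = h/λ = E/c):
λ₀ = hc/E₀ = 3.6136 pm → p₀ = h/λ₀ = 1.8336e-22 kg·m/s
Δλ = λ_C(1 − cos 93°) = 2.5533 pm
λ' = 6.1669 pm → p' = h/λ' = 1.0745e-22 kg·m/s

The scattered photon makes angle θ = 93° with the incident direction, so by the law of cosines:
|p⃗_e|² = p₀² + p'² − 2p₀p'cos θ
|p⃗_e|² = (1.8336e-22)² + (1.0745e-22)² − 2·1.8336e-22·1.0745e-22·cos(93°)
|p⃗_e| = 2.1732e-22 kg·m/s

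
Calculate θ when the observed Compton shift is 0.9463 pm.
52.41°

From the Compton formula Δλ = λ_C(1 - cos θ), we can solve for θ:

cos θ = 1 - Δλ/λ_C

Given:
- Δλ = 0.9463 pm
- λ_C = h/(m_e·c) ≈ 2.42631024 pm

cos θ = 1 - 0.9463/2.42631024
cos θ = 1 - 0.390016
cos θ = 0.609984

θ = arccos(0.609984)
θ = 52.41°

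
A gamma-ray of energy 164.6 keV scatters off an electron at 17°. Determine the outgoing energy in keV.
162.3154 keV

First convert energy to wavelength:
λ = hc/E, with hc ≈ 1239.842 keV·pm (i.e. 1239.842 eV·nm)

For E = 164.6 keV = 164600 eV:
λ = 1239.842 keV·pm / 164.6 keV
λ = 7.5325 pm

Calculate the Compton shift:
Δλ = λ_C(1 - cos(17°)) = 2.4263 × 0.0437
Δλ = 0.1060 pm

Final wavelength:
λ' = 7.5325 + 0.1060 = 7.6385 pm

Final energy:
E' = hc/λ' = 1239.842 / 7.6385 = 162.3154 keV

(Intermediate values are shown rounded; full precision is carried through to the final answer.)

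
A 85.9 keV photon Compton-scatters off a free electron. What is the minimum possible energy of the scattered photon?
64.2866 keV (at θ = 180°)

The scattered photon has minimum energy when its wavelength is maximum, i.e., when the Compton shift Δλ = λ_C(1 − cos θ) is maximum. This occurs at θ = 180° (backscattering), giving Δλ_max = 2λ_C = 4.8526 pm.

Initial wavelength: λ₀ = hc/E₀ = 14.4336 pm
Maximum final wavelength: λ'_max = λ₀ + 2λ_C = 14.4336 + 4.8526 = 19.2862 pm
Minimum final energy: E'_min = hc/λ'_max = 64.2866 keV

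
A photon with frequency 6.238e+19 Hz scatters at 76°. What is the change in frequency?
1.727e+19 Hz (decrease)

Convert frequency to wavelength (c = 299792458 m/s):
λ₀ = c/f₀ = 299792458/6.238e+19 = 4.8059067e-12 m = 4.8059 pm

Calculate Compton shift:
Δλ = λ_C(1 - cos(76°)) = 1.8393 pm

Final wavelength:
λ' = λ₀ + Δλ = 4.8059 + 1.8393 = 6.6452 pm

Final frequency:
f' = c/λ' = 299792458/6.6452393e-12 = 4.5113869e+19 Hz

Frequency shift (decrease):
Δf = f₀ - f' = 6.238e+19 - 4.5113869e+19 = 1.727e+19 Hz

(Intermediate values are shown rounded; full precision is carried through to the final answer.)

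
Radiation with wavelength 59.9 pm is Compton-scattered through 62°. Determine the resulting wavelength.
61.1872 pm

Using the Compton scattering formula:
λ' = λ + Δλ = λ + λ_C(1 - cos θ)

Given:
- Initial wavelength λ = 59.9 pm
- Scattering angle θ = 62°
- Compton wavelength λ_C ≈ 2.4263 pm

Calculate the shift:
Δλ = 2.4263 × (1 - cos(62°))
Δλ = 2.4263 × 0.5305
Δλ = 1.2872 pm

Final wavelength:
λ' = 59.9 + 1.2872 = 61.1872 pm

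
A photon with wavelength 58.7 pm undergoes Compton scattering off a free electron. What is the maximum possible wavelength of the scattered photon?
63.5526 pm (at θ = 180°)

The Compton shift is Δλ = λ_C(1 − cos θ).

Since cos θ ranges from −1 to 1, the factor (1 − cos θ) ranges from 0 to 2; the maximum shift occurs at θ = 180° (backscattering):
Δλ_max = 2λ_C = 2 × 2.4263 pm = 4.8526 pm

Maximum scattered wavelength:
λ'_max = λ₀ + Δλ_max = 58.7 + 4.8526 = 63.5526 pm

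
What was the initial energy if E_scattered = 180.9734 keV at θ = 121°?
390.5002 keV

Convert final energy to wavelength (hc ≈ 1239.842 keV·pm):
λ' = hc/E' = 1239.842 / 180.9734 = 6.8510 pm

Calculate the Compton shift:
Δλ = λ_C(1 - cos(121°))
Δλ = 2.4263 × (1 - cos(121°))
Δλ = 3.6760 pm

Initial wavelength:
λ = λ' - Δλ = 6.8510 - 3.6760 = 3.1750 pm

Initial energy:
E = hc/λ = 1239.842 / 3.1750 = 390.5002 keV

(Intermediate values are shown rounded; full precision is carried through to the final answer.)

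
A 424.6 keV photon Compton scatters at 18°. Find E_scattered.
408.0071 keV

First convert energy to wavelength:
λ = hc/E, with hc ≈ 1239.842 keV·pm (i.e. 1239.842 eV·nm)

For E = 424.6 keV = 424600 eV:
λ = 1239.842 keV·pm / 424.6 keV
λ = 2.9200 pm

Calculate the Compton shift:
Δλ = λ_C(1 - cos(18°)) = 2.4263 × 0.0489
Δλ = 0.1188 pm

Final wavelength:
λ' = 2.9200 + 0.1188 = 3.0388 pm

Final energy:
E' = hc/λ' = 1239.842 / 3.0388 = 408.0071 keV

(Intermediate values are shown rounded; full precision is carried through to the final answer.)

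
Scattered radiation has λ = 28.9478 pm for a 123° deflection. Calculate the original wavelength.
25.2000 pm

From λ' = λ + Δλ, we have λ = λ' - Δλ

First calculate the Compton shift:
Δλ = λ_C(1 - cos θ)
Δλ = 2.4263 × (1 - cos(123°))
Δλ = 2.4263 × 1.5446
Δλ = 3.7478 pm

Initial wavelength:
λ = λ' - Δλ
λ = 28.9478 - 3.7478
λ = 25.2000 pm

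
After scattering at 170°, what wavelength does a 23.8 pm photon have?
28.6158 pm

Using the Compton scattering formula:
λ' = λ + Δλ = λ + λ_C(1 - cos θ)

Given:
- Initial wavelength λ = 23.8 pm
- Scattering angle θ = 170°
- Compton wavelength λ_C ≈ 2.4263 pm

Calculate the shift:
Δλ = 2.4263 × (1 - cos(170°))
Δλ = 2.4263 × 1.9848
Δλ = 4.8158 pm

Final wavelength:
λ' = 23.8 + 4.8158 = 28.6158 pm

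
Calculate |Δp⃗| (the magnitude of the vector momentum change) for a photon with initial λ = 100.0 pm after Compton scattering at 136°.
1.2042e-23 kg·m/s

Photon momentum magnitude is p = h/λ.

Initial momentum:
p₀ = h/λ = 6.6261e-34/1.0000e-10 = 6.6261e-24 kg·m/s

After scattering:
λ' = λ + Δλ = 100.0 + 4.1717 = 104.1717 pm
p' = h/λ' = 6.6261e-34/1.0417e-10 = 6.3607e-24 kg·m/s

Momentum is a vector; the scattered photon's direction makes angle θ = 136° with the incident direction. The magnitude of the vector change Δp⃗ = p⃗₀ − p⃗' is found from the law of cosines:
|Δp⃗|² = p₀² + p'² − 2p₀p'cos θ
|Δp⃗|² = (6.6261e-24)² + (6.3607e-24)² − 2·6.6261e-24·6.3607e-24·cos(136°)
|Δp⃗| = 1.2042e-23 kg·m/s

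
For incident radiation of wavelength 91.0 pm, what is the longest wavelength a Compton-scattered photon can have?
95.8526 pm (at θ = 180°)

The Compton shift is Δλ = λ_C(1 − cos θ).

Since cos θ ranges from −1 to 1, the factor (1 − cos θ) ranges from 0 to 2; the maximum shift occurs at θ = 180° (backscattering):
Δλ_max = 2λ_C = 2 × 2.4263 pm = 4.8526 pm

Maximum scattered wavelength:
λ'_max = λ₀ + Δλ_max = 91.0 + 4.8526 = 95.8526 pm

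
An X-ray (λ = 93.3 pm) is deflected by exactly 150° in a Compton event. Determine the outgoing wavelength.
97.8276 pm

Using the Compton formula: λ' = λ + λ_C(1 − cos θ)

For θ = 150°, cos θ = -√3/2 (exact) ≈ -0.8660, so:
1 − cos 150° = 1 − (-√3/2) ≈ 1.8660

Δλ = λ_C × 1.8660 = 2.4263 × 1.8660 = 4.5276 pm

λ' = 93.3 + 4.5276 = 97.8276 pm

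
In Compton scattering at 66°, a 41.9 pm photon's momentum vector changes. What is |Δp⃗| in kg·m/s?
1.6946e-23 kg·m/s

Photon momentum magnitude is p = h/λ.

Initial momentum:
p₀ = h/λ = 6.6261e-34/4.1900e-11 = 1.5814e-23 kg·m/s

After scattering:
λ' = λ + Δλ = 41.9 + 1.4394 = 43.3394 pm
p' = h/λ' = 6.6261e-34/4.3339e-11 = 1.5289e-23 kg·m/s

Momentum is a vector; the scattered photon's direction makes angle θ = 66° with the incident direction. The magnitude of the vector change Δp⃗ = p⃗₀ − p⃗' is found from the law of cosines:
|Δp⃗|² = p₀² + p'² − 2p₀p'cos θ
|Δp⃗|² = (1.5814e-23)² + (1.5289e-23)² − 2·1.5814e-23·1.5289e-23·cos(66°)
|Δp⃗| = 1.6946e-23 kg·m/s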